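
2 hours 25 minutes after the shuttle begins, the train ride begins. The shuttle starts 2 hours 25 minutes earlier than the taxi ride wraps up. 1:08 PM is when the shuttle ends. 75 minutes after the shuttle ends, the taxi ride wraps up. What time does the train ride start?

The taxi ride ends at 1:08 PM + 75 min = 2:23 PM.
The shuttle starts at 2:23 PM − 145 min = 11:58 AM.
The train ride starts at 11:58 AM + 145 min = 2:23 PM.

2:23 PM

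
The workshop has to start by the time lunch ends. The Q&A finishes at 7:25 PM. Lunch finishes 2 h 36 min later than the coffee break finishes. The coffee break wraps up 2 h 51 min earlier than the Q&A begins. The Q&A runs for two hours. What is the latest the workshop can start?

The Q&A starts at 7:25 PM − 120 min = 5:25 PM.
The coffee break ends at 5:25 PM − 171 min = 2:34 PM.
Lunch ends at 2:34 PM + 156 min = 5:10 PM.
The workshop is bounded by lunch, so the latest it can start is 5:10 PM.

5:10 PM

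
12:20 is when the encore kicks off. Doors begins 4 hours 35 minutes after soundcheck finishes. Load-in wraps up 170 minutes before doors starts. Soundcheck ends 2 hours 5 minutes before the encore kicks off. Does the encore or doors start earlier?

Soundcheck ends at 12:20 − 125 min = 10:15.
Doors starts at 10:15 + 275 min = 14:50.
The encore starts at 12:20 and doors starts at 14:50, so the encore is first.

the encore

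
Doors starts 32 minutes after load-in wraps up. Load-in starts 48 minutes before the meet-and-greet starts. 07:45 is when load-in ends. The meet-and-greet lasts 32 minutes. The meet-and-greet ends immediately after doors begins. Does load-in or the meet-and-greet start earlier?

Doors starts at 07:45 + 32 min = 08:17.
So the meet-and-greet ends at 08:17.
The meet-and-greet starts at 08:17 − 32 min = 07:45.
Load-in starts at 07:45 − 48 min = 06:57.
Load-in starts at 06:57 and the meet-and-greet starts at 07:45, so load-in is first.

load-in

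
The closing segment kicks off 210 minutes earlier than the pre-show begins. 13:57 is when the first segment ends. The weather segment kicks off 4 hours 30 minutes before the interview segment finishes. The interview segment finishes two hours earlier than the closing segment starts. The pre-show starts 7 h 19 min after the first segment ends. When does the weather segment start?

11:16

The pre-show starts at 13:57 + 439 min = 21:16.
The closing segment starts at 21:16 − 210 min = 17:46.
The interview segment ends at 17:46 − 120 min = 15:46.
The weather segment starts at 15:46 − 270 min = 11:16.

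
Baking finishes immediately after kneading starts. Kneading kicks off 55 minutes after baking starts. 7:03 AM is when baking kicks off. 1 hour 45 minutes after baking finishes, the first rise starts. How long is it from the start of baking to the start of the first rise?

Kneading starts at 7:03 AM + 55 min = 7:58 AM.
So baking ends at 7:58 AM.
The first rise starts at 7:58 AM + 105 min = 9:43 AM.
From 7:03 AM to 9:43 AM is 2 h 40 min.

2 h 40 min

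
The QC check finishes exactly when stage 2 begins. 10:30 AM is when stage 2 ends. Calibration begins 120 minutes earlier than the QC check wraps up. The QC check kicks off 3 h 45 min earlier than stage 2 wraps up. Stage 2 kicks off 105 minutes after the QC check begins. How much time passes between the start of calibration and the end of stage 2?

The QC check starts at 10:30 AM − 225 min = 6:45 AM.
Stage 2 starts at 6:45 AM + 105 min = 8:30 AM.
So the QC check ends at 8:30 AM.
Calibration starts at 8:30 AM − 120 min = 6:30 AM.
From 6:30 AM to 10:30 AM is 4 hours.

4 hours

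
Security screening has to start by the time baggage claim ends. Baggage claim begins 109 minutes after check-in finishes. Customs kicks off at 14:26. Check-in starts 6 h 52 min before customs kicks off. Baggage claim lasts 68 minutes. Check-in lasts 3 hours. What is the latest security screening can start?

Check-in starts at 14:26 − 412 min = 07:34.
Check-in ends at 07:34 + 180 min = 10:34.
Baggage claim starts at 10:34 + 109 min = 12:23.
Baggage claim ends at 12:23 + 68 min = 13:31.
Security screening is bounded by baggage claim, so the latest it can start is 13:31.

13:31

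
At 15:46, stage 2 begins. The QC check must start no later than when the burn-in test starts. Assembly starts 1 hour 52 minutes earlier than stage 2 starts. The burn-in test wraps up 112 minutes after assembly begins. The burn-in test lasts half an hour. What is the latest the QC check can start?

Assembly starts at 15:46 − 112 min = 13:54.
The burn-in test ends at 13:54 + 112 min = 15:46.
The burn-in test starts at 15:46 − 30 min = 15:16.
The QC check is bounded by the burn-in test, so the latest it can start is 15:16.

15:16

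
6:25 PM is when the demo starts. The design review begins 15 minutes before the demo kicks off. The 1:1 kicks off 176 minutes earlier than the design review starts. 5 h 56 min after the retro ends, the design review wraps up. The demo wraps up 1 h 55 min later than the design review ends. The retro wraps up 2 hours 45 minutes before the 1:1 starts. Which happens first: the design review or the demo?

the design review

The design review starts at 6:25 PM − 15 min = 6:10 PM.
The design review starts at 6:10 PM and the demo starts at 6:25 PM, so the design review is first.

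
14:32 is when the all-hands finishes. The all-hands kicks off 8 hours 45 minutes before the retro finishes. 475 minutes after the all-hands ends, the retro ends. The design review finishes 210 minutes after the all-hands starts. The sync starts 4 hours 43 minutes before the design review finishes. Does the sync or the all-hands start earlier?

the sync

The retro ends at 14:32 + 475 min = 22:27.
The all-hands starts at 22:27 − 525 min = 13:42.
The design review ends at 13:42 + 210 min = 17:12.
The sync starts at 17:12 − 283 min = 12:29.
The sync starts at 12:29 and the all-hands starts at 13:42, so the sync is first.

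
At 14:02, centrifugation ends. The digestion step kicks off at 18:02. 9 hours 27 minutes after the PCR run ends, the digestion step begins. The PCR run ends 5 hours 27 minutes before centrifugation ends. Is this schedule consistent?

Yes

The PCR run ends at 14:02 − 327 min = 08:35.
The digestion step starts at 08:35 + 567 min = 18:02.
That matches the stated 18:02, so the schedule is consistent.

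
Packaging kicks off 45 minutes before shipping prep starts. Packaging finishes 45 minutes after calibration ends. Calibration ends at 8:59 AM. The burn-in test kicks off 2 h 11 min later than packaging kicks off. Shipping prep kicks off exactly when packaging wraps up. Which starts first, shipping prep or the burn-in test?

Packaging ends at 8:59 AM + 45 min = 9:44 AM.
So shipping prep starts at 9:44 AM.
Packaging starts at 9:44 AM − 45 min = 8:59 AM.
The burn-in test starts at 8:59 AM + 131 min = 11:10 AM.
Shipping prep starts at 9:44 AM and the burn-in test starts at 11:10 AM, so shipping prep is first.

shipping prep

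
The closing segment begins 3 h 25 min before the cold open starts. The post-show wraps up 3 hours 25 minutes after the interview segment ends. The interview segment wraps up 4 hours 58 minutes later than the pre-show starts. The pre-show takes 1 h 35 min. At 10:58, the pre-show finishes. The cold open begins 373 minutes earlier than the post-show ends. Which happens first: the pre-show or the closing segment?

The pre-show starts at 10:58 − 95 min = 09:23.
The interview segment ends at 09:23 + 298 min = 14:21.
The post-show ends at 14:21 + 205 min = 17:46.
The cold open starts at 17:46 − 373 min = 11:33.
The closing segment starts at 11:33 − 205 min = 08:08.
The pre-show starts at 09:23 and the closing segment starts at 08:08, so the closing segment is first.

the closing segment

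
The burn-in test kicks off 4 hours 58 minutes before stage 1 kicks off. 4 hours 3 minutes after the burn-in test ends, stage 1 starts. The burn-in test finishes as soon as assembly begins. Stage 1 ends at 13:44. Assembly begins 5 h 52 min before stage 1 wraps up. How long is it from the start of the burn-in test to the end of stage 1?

Assembly starts at 13:44 − 352 min = 07:52.
So the burn-in test ends at 07:52.
Stage 1 starts at 07:52 + 243 min = 11:55.
The burn-in test starts at 11:55 − 298 min = 06:57.
From 06:57 to 13:44 is 6 h 47 min.

6 h 47 min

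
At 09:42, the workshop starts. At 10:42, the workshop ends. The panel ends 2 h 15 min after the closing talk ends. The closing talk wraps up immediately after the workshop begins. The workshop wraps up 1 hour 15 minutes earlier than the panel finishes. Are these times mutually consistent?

The closing talk ends at 09:42.
The panel ends at 09:42 + 135 min = 11:57.
The workshop ends at 11:57 − 75 min = 10:42.
That matches the stated 10:42, so the schedule is consistent.

Yes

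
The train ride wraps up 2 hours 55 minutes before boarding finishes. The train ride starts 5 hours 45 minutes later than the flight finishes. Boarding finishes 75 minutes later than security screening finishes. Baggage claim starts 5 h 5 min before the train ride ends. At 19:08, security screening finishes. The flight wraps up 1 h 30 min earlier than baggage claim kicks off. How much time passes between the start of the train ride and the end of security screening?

Boarding ends at 19:08 + 75 min = 20:23.
The train ride ends at 20:23 − 175 min = 17:28.
Baggage claim starts at 17:28 − 305 min = 12:23.
The flight ends at 12:23 − 90 min = 10:53.
The train ride starts at 10:53 + 345 min = 16:38.
From 16:38 to 19:08 is 2 hours 30 minutes.

2 hours 30 minutes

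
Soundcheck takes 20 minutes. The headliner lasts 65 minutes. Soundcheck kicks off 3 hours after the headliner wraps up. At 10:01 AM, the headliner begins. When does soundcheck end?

2:26 PM

The headliner ends at 10:01 AM + 65 min = 11:06 AM.
Soundcheck starts at 11:06 AM + 180 min = 2:06 PM.
Soundcheck ends at 2:06 PM + 20 min = 2:26 PM.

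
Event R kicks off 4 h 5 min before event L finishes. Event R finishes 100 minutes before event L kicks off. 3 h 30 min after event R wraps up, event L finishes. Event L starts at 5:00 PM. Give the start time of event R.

Event R ends at 5:00 PM − 100 min = 3:20 PM.
Event L ends at 3:20 PM + 210 min = 6:50 PM.
Event R starts at 6:50 PM − 245 min = 2:45 PM.

2:45 PM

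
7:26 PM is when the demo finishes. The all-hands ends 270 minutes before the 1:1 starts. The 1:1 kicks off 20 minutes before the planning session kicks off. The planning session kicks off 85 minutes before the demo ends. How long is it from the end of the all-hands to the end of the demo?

The planning session starts at 7:26 PM − 85 min = 6:01 PM.
The 1:1 starts at 6:01 PM − 20 min = 5:41 PM.
The all-hands ends at 5:41 PM − 270 min = 1:11 PM.
From 1:11 PM to 7:26 PM is 6 h 15 min.

6 h 15 min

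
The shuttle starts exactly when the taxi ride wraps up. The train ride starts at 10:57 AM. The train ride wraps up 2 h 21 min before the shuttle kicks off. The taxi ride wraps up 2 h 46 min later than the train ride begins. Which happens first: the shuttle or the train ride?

the train ride

The taxi ride ends at 10:57 AM + 166 min = 1:43 PM.
So the shuttle starts at 1:43 PM.
The shuttle starts at 1:43 PM and the train ride starts at 10:57 AM, so the train ride is first.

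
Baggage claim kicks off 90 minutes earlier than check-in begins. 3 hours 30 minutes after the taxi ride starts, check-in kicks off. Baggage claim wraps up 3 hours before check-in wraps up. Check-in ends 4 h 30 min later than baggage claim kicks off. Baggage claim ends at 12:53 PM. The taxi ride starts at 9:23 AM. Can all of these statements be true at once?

Check-in starts at 9:23 AM + 210 min = 12:53 PM.
Baggage claim starts at 12:53 PM − 90 min = 11:23 AM.
Check-in ends at 11:23 AM + 270 min = 3:53 PM.
Baggage claim ends at 3:53 PM − 180 min = 12:53 PM.
That matches the stated 12:53 PM, so the schedule is consistent.

Yes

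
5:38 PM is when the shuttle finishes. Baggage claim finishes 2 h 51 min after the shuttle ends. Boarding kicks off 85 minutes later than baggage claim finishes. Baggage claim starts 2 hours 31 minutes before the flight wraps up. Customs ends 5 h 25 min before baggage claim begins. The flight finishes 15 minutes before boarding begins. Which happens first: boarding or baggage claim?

baggage claim

Baggage claim ends at 5:38 PM + 171 min = 8:29 PM.
Boarding starts at 8:29 PM + 85 min = 9:54 PM.
The flight ends at 9:54 PM − 15 min = 9:39 PM.
Baggage claim starts at 9:39 PM − 151 min = 7:08 PM.
Boarding starts at 9:54 PM and baggage claim starts at 7:08 PM, so baggage claim is first.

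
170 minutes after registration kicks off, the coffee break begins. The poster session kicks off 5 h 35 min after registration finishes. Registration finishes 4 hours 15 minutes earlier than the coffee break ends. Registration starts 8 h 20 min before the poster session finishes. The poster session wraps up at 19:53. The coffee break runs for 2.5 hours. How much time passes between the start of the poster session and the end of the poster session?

1 hour 40 minutes

Registration starts at 19:53 − 500 min = 11:33.
The coffee break starts at 11:33 + 170 min = 14:23.
The coffee break ends at 14:23 + 150 min = 16:53.
Registration ends at 16:53 − 255 min = 12:38.
The poster session starts at 12:38 + 335 min = 18:13.
From 18:13 to 19:53 is 1 hour 40 minutes.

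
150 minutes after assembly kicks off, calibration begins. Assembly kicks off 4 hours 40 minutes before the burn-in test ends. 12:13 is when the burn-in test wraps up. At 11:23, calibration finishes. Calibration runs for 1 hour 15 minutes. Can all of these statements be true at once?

Assembly starts at 12:13 − 280 min = 07:33.
Calibration starts at 07:33 + 150 min = 10:03.
Calibration ends at 10:03 + 75 min = 11:18.
But calibration is also said to end at 11:23 — a 5-minute conflict.

No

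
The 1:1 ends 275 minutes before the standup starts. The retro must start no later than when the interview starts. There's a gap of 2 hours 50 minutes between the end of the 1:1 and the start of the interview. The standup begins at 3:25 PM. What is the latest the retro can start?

1:40 PM

The 1:1 ends at 3:25 PM − 275 min = 10:50 AM.
The interview starts at 10:50 AM + 170 min = 1:40 PM.
The retro is bounded by the interview, so the latest it can start is 1:40 PM.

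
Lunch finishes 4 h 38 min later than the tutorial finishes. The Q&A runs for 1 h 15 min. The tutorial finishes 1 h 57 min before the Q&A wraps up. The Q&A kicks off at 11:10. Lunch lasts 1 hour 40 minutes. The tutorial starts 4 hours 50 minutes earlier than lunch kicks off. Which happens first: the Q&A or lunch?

The Q&A ends at 11:10 + 75 min = 12:25.
The tutorial ends at 12:25 − 117 min = 10:28.
Lunch ends at 10:28 + 278 min = 15:06.
Lunch starts at 15:06 − 100 min = 13:26.
The Q&A starts at 11:10 and lunch starts at 13:26, so the Q&A is first.

the Q&A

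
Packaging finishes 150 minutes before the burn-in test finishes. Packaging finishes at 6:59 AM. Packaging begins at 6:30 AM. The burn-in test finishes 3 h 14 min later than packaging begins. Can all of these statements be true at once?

The burn-in test ends at 6:30 AM + 194 min = 9:44 AM.
Packaging ends at 9:44 AM − 150 min = 7:14 AM.
But packaging is also said to end at 6:59 AM — a 15-minute conflict.

No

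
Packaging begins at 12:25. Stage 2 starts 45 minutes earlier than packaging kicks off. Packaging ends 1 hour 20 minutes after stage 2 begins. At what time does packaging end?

Stage 2 starts at 12:25 − 45 min = 11:40.
Packaging ends at 11:40 + 80 min = 13:00.

13:00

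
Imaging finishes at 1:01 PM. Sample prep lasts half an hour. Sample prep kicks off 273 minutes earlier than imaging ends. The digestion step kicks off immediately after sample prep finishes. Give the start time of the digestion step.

8:58 AM

Sample prep starts at 1:01 PM − 273 min = 8:28 AM.
Sample prep ends at 8:28 AM + 30 min = 8:58 AM.
So the digestion step starts at 8:58 AM.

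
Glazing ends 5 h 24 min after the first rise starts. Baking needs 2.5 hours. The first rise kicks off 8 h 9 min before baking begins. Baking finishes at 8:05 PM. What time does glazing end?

2:50 PM

Baking starts at 8:05 PM − 150 min = 5:35 PM.
The first rise starts at 5:35 PM − 489 min = 9:26 AM.
Glazing ends at 9:26 AM + 324 min = 2:50 PM.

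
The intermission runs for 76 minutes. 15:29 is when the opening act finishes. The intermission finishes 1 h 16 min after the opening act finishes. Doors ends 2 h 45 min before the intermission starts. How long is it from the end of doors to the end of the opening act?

The intermission ends at 15:29 + 76 min = 16:45.
The intermission starts at 16:45 − 76 min = 15:29.
Doors ends at 15:29 − 165 min = 12:44.
From 12:44 to 15:29 is 2 hours 45 minutes.

2 hours 45 minutes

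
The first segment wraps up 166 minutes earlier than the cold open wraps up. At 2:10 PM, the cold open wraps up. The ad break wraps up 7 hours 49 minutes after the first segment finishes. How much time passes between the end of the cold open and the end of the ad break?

303 minutes

The first segment ends at 2:10 PM − 166 min = 11:24 AM.
The ad break ends at 11:24 AM + 469 min = 7:13 PM.
From 2:10 PM to 7:13 PM is 303 minutes.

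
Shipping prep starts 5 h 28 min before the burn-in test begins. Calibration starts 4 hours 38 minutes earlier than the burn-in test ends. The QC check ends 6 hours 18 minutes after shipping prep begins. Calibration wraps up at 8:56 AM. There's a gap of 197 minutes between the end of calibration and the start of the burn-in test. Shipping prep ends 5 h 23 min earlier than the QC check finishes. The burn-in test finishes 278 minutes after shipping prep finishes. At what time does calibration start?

The burn-in test starts at 8:56 AM + 197 min = 12:13 PM.
Shipping prep starts at 12:13 PM − 328 min = 6:45 AM.
The QC check ends at 6:45 AM + 378 min = 1:03 PM.
Shipping prep ends at 1:03 PM − 323 min = 7:40 AM.
The burn-in test ends at 7:40 AM + 278 min = 12:18 PM.
Calibration starts at 12:18 PM − 278 min = 7:40 AM.

7:40 AM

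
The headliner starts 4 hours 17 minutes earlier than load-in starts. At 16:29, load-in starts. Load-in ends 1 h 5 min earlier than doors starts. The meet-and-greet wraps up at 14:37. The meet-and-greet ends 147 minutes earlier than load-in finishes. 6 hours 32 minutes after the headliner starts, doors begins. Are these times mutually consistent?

No

The headliner starts at 16:29 − 257 min = 12:12.
Doors starts at 12:12 + 392 min = 18:44.
Load-in ends at 18:44 − 65 min = 17:39.
The meet-and-greet ends at 17:39 − 147 min = 15:12.
But the meet-and-greet is also said to end at 14:37 — a 35-minute conflict.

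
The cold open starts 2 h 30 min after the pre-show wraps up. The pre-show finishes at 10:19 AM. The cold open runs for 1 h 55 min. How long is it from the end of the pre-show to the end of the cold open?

The cold open starts at 10:19 AM + 150 min = 12:49 PM.
The cold open ends at 12:49 PM + 115 min = 2:44 PM.
From 10:19 AM to 2:44 PM is 4 hours 25 minutes.

4 hours 25 minutes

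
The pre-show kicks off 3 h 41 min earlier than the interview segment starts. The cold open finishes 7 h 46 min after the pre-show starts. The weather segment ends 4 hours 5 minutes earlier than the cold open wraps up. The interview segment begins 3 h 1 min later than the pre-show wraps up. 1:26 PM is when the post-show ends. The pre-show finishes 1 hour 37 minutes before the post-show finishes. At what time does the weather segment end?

The pre-show ends at 1:26 PM − 97 min = 11:49 AM.
The interview segment starts at 11:49 AM + 181 min = 2:50 PM.
The pre-show starts at 2:50 PM − 221 min = 11:09 AM.
The cold open ends at 11:09 AM + 466 min = 6:55 PM.
The weather segment ends at 6:55 PM − 245 min = 2:50 PM.

2:50 PM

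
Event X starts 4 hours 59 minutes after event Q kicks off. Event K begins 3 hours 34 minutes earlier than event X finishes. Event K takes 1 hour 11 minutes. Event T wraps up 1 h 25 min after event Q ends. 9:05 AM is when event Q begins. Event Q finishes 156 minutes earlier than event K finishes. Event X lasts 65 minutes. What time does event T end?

11:35 AM

Event X starts at 9:05 AM + 299 min = 2:04 PM.
Event X ends at 2:04 PM + 65 min = 3:09 PM.
Event K starts at 3:09 PM − 214 min = 11:35 AM.
Event K ends at 11:35 AM + 71 min = 12:46 PM.
Event Q ends at 12:46 PM − 156 min = 10:10 AM.
Event T ends at 10:10 AM + 85 min = 11:35 AM.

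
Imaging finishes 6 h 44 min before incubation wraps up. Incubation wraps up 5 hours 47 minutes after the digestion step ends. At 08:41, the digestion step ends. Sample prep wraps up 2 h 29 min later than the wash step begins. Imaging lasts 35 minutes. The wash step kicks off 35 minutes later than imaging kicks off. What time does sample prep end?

10:13

Incubation ends at 08:41 + 347 min = 14:28.
Imaging ends at 14:28 − 404 min = 07:44.
Imaging starts at 07:44 − 35 min = 07:09.
The wash step starts at 07:09 + 35 min = 07:44.
Sample prep ends at 07:44 + 149 min = 10:13.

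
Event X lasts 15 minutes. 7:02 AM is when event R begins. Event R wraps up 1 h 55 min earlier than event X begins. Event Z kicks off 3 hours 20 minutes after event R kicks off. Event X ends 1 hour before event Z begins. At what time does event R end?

7:12 AM

Event Z starts at 7:02 AM + 200 min = 10:22 AM.
Event X ends at 10:22 AM − 60 min = 9:22 AM.
Event X starts at 9:22 AM − 15 min = 9:07 AM.
Event R ends at 9:07 AM − 115 min = 7:12 AM.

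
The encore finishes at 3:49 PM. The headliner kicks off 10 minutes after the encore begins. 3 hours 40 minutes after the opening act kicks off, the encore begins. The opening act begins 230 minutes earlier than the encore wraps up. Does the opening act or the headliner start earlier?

The opening act starts at 3:49 PM − 230 min = 11:59 AM.
The encore starts at 11:59 AM + 220 min = 3:39 PM.
The headliner starts at 3:39 PM + 10 min = 3:49 PM.
The opening act starts at 11:59 AM and the headliner starts at 3:49 PM, so the opening act is first.

the opening act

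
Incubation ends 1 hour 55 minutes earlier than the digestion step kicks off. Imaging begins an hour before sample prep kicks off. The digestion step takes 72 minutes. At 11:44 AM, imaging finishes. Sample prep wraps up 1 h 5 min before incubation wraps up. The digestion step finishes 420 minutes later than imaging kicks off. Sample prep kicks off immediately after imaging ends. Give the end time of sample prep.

Sample prep starts at 11:44 AM.
Imaging starts at 11:44 AM − 60 min = 10:44 AM.
The digestion step ends at 10:44 AM + 420 min = 5:44 PM.
The digestion step starts at 5:44 PM − 72 min = 4:32 PM.
Incubation ends at 4:32 PM − 115 min = 2:37 PM.
Sample prep ends at 2:37 PM − 65 min = 1:32 PM.

1:32 PM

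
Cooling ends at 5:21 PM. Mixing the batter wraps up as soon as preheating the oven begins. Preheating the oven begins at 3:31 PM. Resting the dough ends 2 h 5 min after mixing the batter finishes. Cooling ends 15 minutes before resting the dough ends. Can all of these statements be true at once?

Mixing the batter ends at 3:31 PM.
Resting the dough ends at 3:31 PM + 125 min = 5:36 PM.
Cooling ends at 5:36 PM − 15 min = 5:21 PM.
That matches the stated 5:21 PM, so the schedule is consistent.

Yes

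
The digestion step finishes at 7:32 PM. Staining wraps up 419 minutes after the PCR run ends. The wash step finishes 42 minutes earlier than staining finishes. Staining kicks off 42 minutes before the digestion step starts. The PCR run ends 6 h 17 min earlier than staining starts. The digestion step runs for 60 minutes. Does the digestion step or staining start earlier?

staining

The digestion step starts at 7:32 PM − 60 min = 6:32 PM.
Staining starts at 6:32 PM − 42 min = 5:50 PM.
The digestion step starts at 6:32 PM and staining starts at 5:50 PM, so staining is first.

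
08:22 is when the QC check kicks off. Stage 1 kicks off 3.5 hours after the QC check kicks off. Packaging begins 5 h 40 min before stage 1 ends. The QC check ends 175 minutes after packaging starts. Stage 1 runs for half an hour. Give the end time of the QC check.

09:37

Stage 1 starts at 08:22 + 210 min = 11:52.
Stage 1 ends at 11:52 + 30 min = 12:22.
Packaging starts at 12:22 − 340 min = 06:42.
The QC check ends at 06:42 + 175 min = 09:37.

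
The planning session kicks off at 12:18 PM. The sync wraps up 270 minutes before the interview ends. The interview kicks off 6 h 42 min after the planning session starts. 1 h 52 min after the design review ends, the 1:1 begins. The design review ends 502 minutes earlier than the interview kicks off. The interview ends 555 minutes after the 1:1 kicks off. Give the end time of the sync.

5:15 PM

The interview starts at 12:18 PM + 402 min = 7:00 PM.
The design review ends at 7:00 PM − 502 min = 10:38 AM.
The 1:1 starts at 10:38 AM + 112 min = 12:30 PM.
The interview ends at 12:30 PM + 555 min = 9:45 PM.
The sync ends at 9:45 PM − 270 min = 5:15 PM.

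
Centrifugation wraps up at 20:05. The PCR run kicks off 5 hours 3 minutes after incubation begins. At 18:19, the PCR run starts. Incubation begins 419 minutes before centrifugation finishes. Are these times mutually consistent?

No

Incubation starts at 20:05 − 419 min = 13:06.
The PCR run starts at 13:06 + 303 min = 18:09.
But the PCR run is also said to start at 18:19 — a 10-minute conflict.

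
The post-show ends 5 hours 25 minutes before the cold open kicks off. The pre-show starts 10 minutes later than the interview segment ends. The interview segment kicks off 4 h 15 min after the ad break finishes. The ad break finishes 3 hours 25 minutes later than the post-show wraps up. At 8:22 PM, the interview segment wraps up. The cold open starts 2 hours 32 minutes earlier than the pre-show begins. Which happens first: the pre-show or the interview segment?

the interview segment

The pre-show starts at 8:22 PM + 10 min = 8:32 PM.
The cold open starts at 8:32 PM − 152 min = 6:00 PM.
The post-show ends at 6:00 PM − 325 min = 12:35 PM.
The ad break ends at 12:35 PM + 205 min = 4:00 PM.
The interview segment starts at 4:00 PM + 255 min = 8:15 PM.
The pre-show starts at 8:32 PM and the interview segment starts at 8:15 PM, so the interview segment is first.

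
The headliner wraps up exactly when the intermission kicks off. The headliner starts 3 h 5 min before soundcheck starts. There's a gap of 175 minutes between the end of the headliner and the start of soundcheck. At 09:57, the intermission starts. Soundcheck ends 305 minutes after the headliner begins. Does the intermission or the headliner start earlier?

The headliner ends at 09:57.
Soundcheck starts at 09:57 + 175 min = 12:52.
The headliner starts at 12:52 − 185 min = 09:47.
The intermission starts at 09:57 and the headliner starts at 09:47, so the headliner is first.

the headliner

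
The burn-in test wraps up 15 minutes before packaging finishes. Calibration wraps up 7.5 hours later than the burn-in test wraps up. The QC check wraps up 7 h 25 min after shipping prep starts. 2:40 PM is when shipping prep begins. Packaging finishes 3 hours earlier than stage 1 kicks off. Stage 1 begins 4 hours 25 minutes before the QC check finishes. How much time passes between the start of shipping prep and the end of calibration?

435 minutes

The QC check ends at 2:40 PM + 445 min = 10:05 PM.
Stage 1 starts at 10:05 PM − 265 min = 5:40 PM.
Packaging ends at 5:40 PM − 180 min = 2:40 PM.
The burn-in test ends at 2:40 PM − 15 min = 2:25 PM.
Calibration ends at 2:25 PM + 450 min = 9:55 PM.
From 2:40 PM to 9:55 PM is 435 minutes.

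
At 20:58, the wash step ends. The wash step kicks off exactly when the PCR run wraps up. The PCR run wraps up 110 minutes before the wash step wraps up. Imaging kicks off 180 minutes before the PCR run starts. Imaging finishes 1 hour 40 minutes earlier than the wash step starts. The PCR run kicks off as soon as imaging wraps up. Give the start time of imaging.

14:28

The PCR run ends at 20:58 − 110 min = 19:08.
So the wash step starts at 19:08.
Imaging ends at 19:08 − 100 min = 17:28.
So the PCR run starts at 17:28.
Imaging starts at 17:28 − 180 min = 14:28.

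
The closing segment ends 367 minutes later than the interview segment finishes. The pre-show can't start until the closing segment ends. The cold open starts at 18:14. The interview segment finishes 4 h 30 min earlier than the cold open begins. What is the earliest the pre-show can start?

The interview segment ends at 18:14 − 270 min = 13:44.
The closing segment ends at 13:44 + 367 min = 19:51.
The pre-show is bounded by the closing segment, so the earliest it can start is 19:51.

19:51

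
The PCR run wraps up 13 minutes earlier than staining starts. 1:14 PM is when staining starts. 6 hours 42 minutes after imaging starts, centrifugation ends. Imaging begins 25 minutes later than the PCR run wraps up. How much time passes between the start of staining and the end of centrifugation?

6 hours 54 minutes

The PCR run ends at 1:14 PM − 13 min = 1:01 PM.
Imaging starts at 1:01 PM + 25 min = 1:26 PM.
Centrifugation ends at 1:26 PM + 402 min = 8:08 PM.
From 1:14 PM to 8:08 PM is 6 hours 54 minutes.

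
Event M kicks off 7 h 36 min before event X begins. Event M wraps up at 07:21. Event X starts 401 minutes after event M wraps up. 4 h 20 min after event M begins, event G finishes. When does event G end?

Event X starts at 07:21 + 401 min = 14:02.
Event M starts at 14:02 − 456 min = 06:26.
Event G ends at 06:26 + 260 min = 10:46.

10:46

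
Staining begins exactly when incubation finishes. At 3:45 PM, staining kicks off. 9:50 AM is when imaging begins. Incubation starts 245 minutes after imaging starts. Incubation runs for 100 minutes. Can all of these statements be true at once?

No

Incubation starts at 9:50 AM + 245 min = 1:55 PM.
Incubation ends at 1:55 PM + 100 min = 3:35 PM.
So staining starts at 3:35 PM.
But staining is also said to start at 3:45 PM — a 10-minute conflict.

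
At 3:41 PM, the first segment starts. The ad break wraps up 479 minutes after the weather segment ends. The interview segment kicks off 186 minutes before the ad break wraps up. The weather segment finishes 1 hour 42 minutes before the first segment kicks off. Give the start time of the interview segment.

The weather segment ends at 3:41 PM − 102 min = 1:59 PM.
The ad break ends at 1:59 PM + 479 min = 9:58 PM.
The interview segment starts at 9:58 PM − 186 min = 6:52 PM.

6:52 PM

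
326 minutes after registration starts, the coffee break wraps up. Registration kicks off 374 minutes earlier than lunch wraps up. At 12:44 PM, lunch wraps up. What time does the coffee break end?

Registration starts at 12:44 PM − 374 min = 6:30 AM.
The coffee break ends at 6:30 AM + 326 min = 11:56 AM.

11:56 AM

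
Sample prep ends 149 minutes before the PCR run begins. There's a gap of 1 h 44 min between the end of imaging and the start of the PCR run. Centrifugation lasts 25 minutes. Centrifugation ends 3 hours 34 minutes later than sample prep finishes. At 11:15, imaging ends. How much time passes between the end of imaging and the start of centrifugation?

144 minutes

The PCR run starts at 11:15 + 104 min = 12:59.
Sample prep ends at 12:59 − 149 min = 10:30.
Centrifugation ends at 10:30 + 214 min = 14:04.
Centrifugation starts at 14:04 − 25 min = 13:39.
From 11:15 to 13:39 is 144 minutes.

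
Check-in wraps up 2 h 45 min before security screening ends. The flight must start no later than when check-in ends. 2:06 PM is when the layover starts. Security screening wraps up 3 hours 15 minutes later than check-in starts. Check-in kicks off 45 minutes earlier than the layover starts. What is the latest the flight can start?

1:51 PM

Check-in starts at 2:06 PM − 45 min = 1:21 PM.
Security screening ends at 1:21 PM + 195 min = 4:36 PM.
Check-in ends at 4:36 PM − 165 min = 1:51 PM.
The flight is bounded by check-in, so the latest it can start is 1:51 PM.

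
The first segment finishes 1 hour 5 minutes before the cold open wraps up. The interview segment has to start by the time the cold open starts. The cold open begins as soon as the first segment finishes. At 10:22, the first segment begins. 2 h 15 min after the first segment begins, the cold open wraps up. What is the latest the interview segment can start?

11:32

The cold open ends at 10:22 + 135 min = 12:37.
The first segment ends at 12:37 − 65 min = 11:32.
So the cold open starts at 11:32.
The interview segment is bounded by the cold open, so the latest it can start is 11:32.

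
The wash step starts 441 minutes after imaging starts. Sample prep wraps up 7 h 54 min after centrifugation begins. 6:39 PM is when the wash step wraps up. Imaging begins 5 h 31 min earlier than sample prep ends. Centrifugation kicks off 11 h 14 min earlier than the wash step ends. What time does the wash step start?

Centrifugation starts at 6:39 PM − 674 min = 7:25 AM.
Sample prep ends at 7:25 AM + 474 min = 3:19 PM.
Imaging starts at 3:19 PM − 331 min = 9:48 AM.
The wash step starts at 9:48 AM + 441 min = 5:09 PM.

5:09 PM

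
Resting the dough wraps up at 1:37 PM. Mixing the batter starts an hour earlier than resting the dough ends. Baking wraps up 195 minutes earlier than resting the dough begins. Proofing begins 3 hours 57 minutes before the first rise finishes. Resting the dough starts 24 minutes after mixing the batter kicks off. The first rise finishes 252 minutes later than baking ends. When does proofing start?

10:01 AM

Mixing the batter starts at 1:37 PM − 60 min = 12:37 PM.
Resting the dough starts at 12:37 PM + 24 min = 1:01 PM.
Baking ends at 1:01 PM − 195 min = 9:46 AM.
The first rise ends at 9:46 AM + 252 min = 1:58 PM.
Proofing starts at 1:58 PM − 237 min = 10:01 AM.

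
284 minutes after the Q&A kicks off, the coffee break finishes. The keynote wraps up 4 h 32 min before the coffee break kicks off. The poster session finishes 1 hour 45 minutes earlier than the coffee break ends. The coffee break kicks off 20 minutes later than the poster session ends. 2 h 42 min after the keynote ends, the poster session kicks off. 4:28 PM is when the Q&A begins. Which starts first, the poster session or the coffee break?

the poster session

The coffee break ends at 4:28 PM + 284 min = 9:12 PM.
The poster session ends at 9:12 PM − 105 min = 7:27 PM.
The coffee break starts at 7:27 PM + 20 min = 7:47 PM.
The keynote ends at 7:47 PM − 272 min = 3:15 PM.
The poster session starts at 3:15 PM + 162 min = 5:57 PM.
The poster session starts at 5:57 PM and the coffee break starts at 7:47 PM, so the poster session is first.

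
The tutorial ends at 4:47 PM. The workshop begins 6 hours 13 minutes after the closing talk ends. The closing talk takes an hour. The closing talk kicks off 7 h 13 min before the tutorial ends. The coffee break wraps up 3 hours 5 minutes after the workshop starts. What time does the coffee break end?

The closing talk starts at 4:47 PM − 433 min = 9:34 AM.
The closing talk ends at 9:34 AM + 60 min = 10:34 AM.
The workshop starts at 10:34 AM + 373 min = 4:47 PM.
The coffee break ends at 4:47 PM + 185 min = 7:52 PM.

7:52 PM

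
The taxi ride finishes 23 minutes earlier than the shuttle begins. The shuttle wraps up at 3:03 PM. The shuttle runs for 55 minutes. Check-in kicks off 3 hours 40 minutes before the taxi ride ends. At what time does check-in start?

The shuttle starts at 3:03 PM − 55 min = 2:08 PM.
The taxi ride ends at 2:08 PM − 23 min = 1:45 PM.
Check-in starts at 1:45 PM − 220 min = 10:05 AM.

10:05 AM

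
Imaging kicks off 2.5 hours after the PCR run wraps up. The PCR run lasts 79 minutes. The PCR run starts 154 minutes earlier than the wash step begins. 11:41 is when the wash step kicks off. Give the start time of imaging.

12:56

The PCR run starts at 11:41 − 154 min = 09:07.
The PCR run ends at 09:07 + 79 min = 10:26.
Imaging starts at 10:26 + 150 min = 12:56.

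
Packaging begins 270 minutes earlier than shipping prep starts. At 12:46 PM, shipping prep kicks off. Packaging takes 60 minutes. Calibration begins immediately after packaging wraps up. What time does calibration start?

9:16 AM

Packaging starts at 12:46 PM − 270 min = 8:16 AM.
Packaging ends at 8:16 AM + 60 min = 9:16 AM.
So calibration starts at 9:16 AM.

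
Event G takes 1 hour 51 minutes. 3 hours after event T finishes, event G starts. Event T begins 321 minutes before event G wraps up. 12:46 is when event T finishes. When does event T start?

Event G starts at 12:46 + 180 min = 15:46.
Event G ends at 15:46 + 111 min = 17:37.
Event T starts at 17:37 − 321 min = 12:16.

12:16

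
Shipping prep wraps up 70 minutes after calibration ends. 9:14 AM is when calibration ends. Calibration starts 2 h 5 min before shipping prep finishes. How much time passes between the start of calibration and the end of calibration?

55 minutes

Shipping prep ends at 9:14 AM + 70 min = 10:24 AM.
Calibration starts at 10:24 AM − 125 min = 8:19 AM.
From 8:19 AM to 9:14 AM is 55 minutes.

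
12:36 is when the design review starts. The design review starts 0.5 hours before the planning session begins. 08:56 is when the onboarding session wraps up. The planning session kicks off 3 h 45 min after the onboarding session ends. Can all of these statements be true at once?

The planning session starts at 08:56 + 225 min = 12:41.
The design review starts at 12:41 − 30 min = 12:11.
But the design review is also said to start at 12:36 — a 25-minute conflict.

No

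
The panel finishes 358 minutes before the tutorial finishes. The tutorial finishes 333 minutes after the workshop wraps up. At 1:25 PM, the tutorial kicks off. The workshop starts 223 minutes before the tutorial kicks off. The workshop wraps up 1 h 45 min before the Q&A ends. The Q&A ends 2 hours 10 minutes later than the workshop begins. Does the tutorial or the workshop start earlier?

the workshop

The workshop starts at 1:25 PM − 223 min = 9:42 AM.
The tutorial starts at 1:25 PM and the workshop starts at 9:42 AM, so the workshop is first.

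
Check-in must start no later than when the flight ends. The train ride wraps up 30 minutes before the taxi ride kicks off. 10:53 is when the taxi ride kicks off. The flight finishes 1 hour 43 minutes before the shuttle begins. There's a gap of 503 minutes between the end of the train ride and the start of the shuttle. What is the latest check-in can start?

17:03

The train ride ends at 10:53 − 30 min = 10:23.
The shuttle starts at 10:23 + 503 min = 18:46.
The flight ends at 18:46 − 103 min = 17:03.
Check-in is bounded by the flight, so the latest it can start is 17:03.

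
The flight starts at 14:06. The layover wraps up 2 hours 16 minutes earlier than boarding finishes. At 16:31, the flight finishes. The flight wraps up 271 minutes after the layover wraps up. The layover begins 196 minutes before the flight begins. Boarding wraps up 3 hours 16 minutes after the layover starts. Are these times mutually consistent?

The layover starts at 14:06 − 196 min = 10:50.
Boarding ends at 10:50 + 196 min = 14:06.
The layover ends at 14:06 − 136 min = 11:50.
The flight ends at 11:50 + 271 min = 16:21.
But the flight is also said to end at 16:31 — a 10-minute conflict.

No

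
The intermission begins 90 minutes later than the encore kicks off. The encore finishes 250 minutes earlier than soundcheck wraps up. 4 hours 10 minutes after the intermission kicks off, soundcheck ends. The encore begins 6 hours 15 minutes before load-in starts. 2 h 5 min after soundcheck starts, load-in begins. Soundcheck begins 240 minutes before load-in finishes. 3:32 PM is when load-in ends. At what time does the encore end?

Soundcheck starts at 3:32 PM − 240 min = 11:32 AM.
Load-in starts at 11:32 AM + 125 min = 1:37 PM.
The encore starts at 1:37 PM − 375 min = 7:22 AM.
The intermission starts at 7:22 AM + 90 min = 8:52 AM.
Soundcheck ends at 8:52 AM + 250 min = 1:02 PM.
The encore ends at 1:02 PM − 250 min = 8:52 AM.

8:52 AM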